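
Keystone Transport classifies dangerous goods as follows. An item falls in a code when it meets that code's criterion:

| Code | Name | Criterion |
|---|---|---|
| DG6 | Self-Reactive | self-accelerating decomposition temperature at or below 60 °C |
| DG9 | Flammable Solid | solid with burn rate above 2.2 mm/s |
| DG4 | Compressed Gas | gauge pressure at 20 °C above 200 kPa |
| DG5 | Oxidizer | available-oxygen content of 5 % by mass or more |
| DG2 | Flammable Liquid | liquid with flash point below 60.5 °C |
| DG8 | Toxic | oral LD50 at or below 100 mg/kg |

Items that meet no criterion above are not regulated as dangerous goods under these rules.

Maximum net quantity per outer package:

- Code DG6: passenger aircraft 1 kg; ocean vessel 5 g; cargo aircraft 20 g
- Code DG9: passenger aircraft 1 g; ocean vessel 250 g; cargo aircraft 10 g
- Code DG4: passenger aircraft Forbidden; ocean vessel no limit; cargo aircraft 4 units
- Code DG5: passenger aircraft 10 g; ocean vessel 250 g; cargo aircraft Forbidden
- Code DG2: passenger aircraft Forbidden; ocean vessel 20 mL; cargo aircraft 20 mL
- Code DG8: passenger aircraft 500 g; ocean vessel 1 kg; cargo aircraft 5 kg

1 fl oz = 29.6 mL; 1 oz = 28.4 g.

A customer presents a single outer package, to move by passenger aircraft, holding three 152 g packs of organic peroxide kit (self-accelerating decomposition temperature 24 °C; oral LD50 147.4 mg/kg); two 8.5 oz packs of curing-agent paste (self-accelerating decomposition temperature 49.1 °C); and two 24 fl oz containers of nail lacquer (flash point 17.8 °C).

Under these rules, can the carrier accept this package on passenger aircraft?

With self-accelerating decomposition temperature 24 °C (≤ 60 °C), the organic peroxide kit falls in Code DG6.
With self-accelerating decomposition temperature 49.1 °C (≤ 60 °C), the curing-agent paste falls in Code DG6.
The nail lacquer has flash point 17.8 °C, which is < 60.5 °C, so it is Code DG2 (Flammable Liquid).
Code DG6 net quantity: (three 152 g packs = 456 g) + (two 8.5 oz packs = 482.8 g) = 938.8 g.
That is within the Code DG6 passenger aircraft limit of 1 kg.
Code DG2 quantity: two 24 fl oz containers = 1420.8 mL.
Code DG2 is Forbidden by passenger aircraft.

No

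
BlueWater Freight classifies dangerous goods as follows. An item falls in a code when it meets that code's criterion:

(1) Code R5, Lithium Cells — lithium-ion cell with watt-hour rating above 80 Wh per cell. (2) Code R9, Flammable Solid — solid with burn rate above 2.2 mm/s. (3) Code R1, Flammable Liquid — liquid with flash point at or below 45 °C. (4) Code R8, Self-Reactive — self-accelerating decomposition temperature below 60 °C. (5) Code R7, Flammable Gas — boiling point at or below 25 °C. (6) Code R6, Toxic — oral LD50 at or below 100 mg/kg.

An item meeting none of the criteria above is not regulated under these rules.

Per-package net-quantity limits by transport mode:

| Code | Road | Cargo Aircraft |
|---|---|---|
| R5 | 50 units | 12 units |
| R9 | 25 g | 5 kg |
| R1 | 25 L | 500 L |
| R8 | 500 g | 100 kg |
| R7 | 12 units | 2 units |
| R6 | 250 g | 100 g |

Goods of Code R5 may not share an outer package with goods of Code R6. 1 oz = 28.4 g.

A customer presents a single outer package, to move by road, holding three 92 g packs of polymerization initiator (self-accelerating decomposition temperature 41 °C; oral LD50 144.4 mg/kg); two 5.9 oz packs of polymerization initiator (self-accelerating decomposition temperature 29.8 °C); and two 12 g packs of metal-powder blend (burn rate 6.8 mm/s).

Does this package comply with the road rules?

No

With self-accelerating decomposition temperature 41 °C (< 60 °C), the polymerization initiator falls in Code R8.
Self-accelerating decomposition temperature 29.8 °C meets the Code R8 criterion (Self-Reactive), so the polymerization initiator is Code R8.
The metal-powder blend has burn rate 6.8 mm/s, which is > 2.2 mm/s, so it is Code R9 (Flammable Solid).
Code R8 net quantity: (three 92 g packs = 276 g) + (two 5.9 oz packs = 335.12 g) = 611.12 g.
611.12 g exceeds the road limit of 500 g for Code R8.
Code R9 quantity: two 12 g packs = 24 g.
24 g ≤ 25 g (road limit, Code R9) — within limit.
The segregation rule (Code R5 with Code R6) does not apply to Code R8 with Code R9.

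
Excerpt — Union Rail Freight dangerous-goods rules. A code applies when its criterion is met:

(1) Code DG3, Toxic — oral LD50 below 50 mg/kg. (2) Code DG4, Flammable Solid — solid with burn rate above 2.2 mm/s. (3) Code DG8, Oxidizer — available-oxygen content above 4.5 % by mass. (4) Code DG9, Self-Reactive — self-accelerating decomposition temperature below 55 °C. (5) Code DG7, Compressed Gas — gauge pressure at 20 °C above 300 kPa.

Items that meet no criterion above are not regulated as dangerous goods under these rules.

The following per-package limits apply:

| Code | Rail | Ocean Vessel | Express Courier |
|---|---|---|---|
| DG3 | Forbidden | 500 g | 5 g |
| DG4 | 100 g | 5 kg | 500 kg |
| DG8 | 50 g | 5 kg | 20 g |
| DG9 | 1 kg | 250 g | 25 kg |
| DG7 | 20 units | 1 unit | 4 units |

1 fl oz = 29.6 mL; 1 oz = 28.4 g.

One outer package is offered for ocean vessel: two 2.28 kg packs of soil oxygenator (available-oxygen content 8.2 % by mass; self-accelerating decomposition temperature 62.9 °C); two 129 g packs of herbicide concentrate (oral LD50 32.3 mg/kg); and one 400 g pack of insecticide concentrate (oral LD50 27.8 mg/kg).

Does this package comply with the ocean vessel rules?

Soil oxygenator: available-oxygen content 8.2 % by mass > 4.5 % by mass → Code DG8 (Oxidizer).
Oral LD50 32.3 mg/kg meets the Code DG3 criterion (Toxic), so the herbicide concentrate is Code DG3.
Insecticide concentrate: oral LD50 27.8 mg/kg < 50 mg/kg → Code DG3 (Toxic).
Total Code DG3: (two 129 g packs = 258 g) + 400 g = 658 g.
658 g > 500 g (ocean vessel limit, Code DG3) — over the limit.
Code DG8 quantity: two 2.28 kg packs = 4.56 kg.
4.56 kg ≤ 5 kg (ocean vessel limit, Code DG8) — within limit.

No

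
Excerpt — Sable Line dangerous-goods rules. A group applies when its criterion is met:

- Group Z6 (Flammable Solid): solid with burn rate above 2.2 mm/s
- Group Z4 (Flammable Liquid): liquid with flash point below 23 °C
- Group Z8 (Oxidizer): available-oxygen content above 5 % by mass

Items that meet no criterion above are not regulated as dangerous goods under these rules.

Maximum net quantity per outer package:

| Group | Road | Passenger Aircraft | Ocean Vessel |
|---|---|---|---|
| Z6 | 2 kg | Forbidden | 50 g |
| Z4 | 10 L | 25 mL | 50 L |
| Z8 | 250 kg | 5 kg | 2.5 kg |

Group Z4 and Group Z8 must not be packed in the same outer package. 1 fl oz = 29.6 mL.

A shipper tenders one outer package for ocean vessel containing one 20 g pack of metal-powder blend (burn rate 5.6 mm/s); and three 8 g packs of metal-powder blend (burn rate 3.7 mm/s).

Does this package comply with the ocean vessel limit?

Burn rate 5.6 mm/s meets the Group Z6 criterion (Flammable Solid), so the metal-powder blend is Group Z6.
Burn rate 3.7 mm/s meets the Group Z6 criterion (Flammable Solid), so the metal-powder blend is Group Z6.
Group Z6 net quantity: 20 g + (three 8 g packs = 24 g) = 44 g.
That is within the Group Z6 ocean vessel limit of 50 g.

Yes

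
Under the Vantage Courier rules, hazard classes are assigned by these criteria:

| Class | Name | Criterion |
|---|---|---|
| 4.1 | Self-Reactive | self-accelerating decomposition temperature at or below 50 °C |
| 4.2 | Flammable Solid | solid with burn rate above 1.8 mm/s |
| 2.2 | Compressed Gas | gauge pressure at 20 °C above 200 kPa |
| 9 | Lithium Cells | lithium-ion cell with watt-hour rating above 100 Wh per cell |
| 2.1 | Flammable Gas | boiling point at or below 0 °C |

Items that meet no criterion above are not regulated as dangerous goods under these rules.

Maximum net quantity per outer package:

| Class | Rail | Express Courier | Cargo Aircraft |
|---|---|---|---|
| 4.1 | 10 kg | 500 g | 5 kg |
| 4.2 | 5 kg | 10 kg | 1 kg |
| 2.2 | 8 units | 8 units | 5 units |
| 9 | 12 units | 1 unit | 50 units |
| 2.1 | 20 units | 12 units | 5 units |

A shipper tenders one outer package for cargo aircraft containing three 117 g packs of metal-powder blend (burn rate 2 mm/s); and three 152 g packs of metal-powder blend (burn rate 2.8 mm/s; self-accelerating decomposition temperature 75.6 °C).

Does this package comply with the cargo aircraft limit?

With burn rate 2 mm/s (> 1.8 mm/s), the metal-powder blend falls in Class 4.2.
Burn rate 2.8 mm/s meets the Class 4.2 criterion (Flammable Solid), so the metal-powder blend is Class 4.2.
Total Class 4.2: (three 117 g packs = 351 g) + (three 152 g packs = 456 g) = 807 g.
That is within the Class 4.2 cargo aircraft limit of 1 kg.

Yes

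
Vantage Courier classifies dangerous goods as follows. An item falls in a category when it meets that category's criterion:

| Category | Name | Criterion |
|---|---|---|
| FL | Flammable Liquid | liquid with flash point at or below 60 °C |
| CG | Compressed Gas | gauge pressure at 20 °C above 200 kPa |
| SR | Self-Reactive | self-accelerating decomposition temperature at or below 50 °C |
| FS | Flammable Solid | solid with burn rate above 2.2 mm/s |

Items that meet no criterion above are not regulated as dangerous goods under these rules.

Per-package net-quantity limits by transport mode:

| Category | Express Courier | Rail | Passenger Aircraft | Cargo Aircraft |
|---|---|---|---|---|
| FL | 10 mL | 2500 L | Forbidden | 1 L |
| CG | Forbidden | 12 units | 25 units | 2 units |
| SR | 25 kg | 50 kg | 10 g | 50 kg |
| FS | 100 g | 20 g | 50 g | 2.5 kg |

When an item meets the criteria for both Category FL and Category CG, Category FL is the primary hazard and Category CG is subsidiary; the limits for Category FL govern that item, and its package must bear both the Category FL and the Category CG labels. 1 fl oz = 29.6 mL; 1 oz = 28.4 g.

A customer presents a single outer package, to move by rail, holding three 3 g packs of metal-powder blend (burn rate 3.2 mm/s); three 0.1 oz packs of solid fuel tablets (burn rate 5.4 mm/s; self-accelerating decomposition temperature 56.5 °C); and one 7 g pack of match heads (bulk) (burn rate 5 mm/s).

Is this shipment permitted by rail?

No

The metal-powder blend has burn rate 3.2 mm/s, which is > 2.2 mm/s, so it is Category FS (Flammable Solid).
Burn rate 5.4 mm/s meets the Category FS criterion (Flammable Solid), so the solid fuel tablets are Category FS.
With burn rate 5 mm/s (> 2.2 mm/s), the match heads (bulk) fall in Category FS.
Total Category FS: (three 3 g packs = 9 g) + (three 0.1 oz packs = 8.52 g) + 7 g = 24.52 g.
24.52 g exceeds the rail limit of 20 g for Category FS.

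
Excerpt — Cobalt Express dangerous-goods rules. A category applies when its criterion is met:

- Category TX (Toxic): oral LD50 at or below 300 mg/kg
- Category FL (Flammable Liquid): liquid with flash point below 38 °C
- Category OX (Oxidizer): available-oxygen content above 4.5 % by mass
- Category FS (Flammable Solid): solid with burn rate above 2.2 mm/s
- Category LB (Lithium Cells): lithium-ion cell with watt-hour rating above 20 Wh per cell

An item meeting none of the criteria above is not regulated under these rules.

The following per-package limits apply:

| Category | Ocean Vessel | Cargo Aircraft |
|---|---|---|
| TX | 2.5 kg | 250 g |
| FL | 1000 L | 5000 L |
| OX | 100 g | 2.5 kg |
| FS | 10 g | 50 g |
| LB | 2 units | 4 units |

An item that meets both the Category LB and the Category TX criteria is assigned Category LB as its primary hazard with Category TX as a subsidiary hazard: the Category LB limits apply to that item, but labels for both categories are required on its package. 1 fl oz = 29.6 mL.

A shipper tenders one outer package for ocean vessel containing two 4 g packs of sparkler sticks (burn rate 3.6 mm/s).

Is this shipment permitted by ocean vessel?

Yes

The sparkler sticks have burn rate 3.6 mm/s, which is > 2.2 mm/s, so they are Category FS (Flammable Solid).
Category FS quantity: two 4 g packs = 8 g.
8 g ≤ 10 g (ocean vessel limit, Category FS) — within limit.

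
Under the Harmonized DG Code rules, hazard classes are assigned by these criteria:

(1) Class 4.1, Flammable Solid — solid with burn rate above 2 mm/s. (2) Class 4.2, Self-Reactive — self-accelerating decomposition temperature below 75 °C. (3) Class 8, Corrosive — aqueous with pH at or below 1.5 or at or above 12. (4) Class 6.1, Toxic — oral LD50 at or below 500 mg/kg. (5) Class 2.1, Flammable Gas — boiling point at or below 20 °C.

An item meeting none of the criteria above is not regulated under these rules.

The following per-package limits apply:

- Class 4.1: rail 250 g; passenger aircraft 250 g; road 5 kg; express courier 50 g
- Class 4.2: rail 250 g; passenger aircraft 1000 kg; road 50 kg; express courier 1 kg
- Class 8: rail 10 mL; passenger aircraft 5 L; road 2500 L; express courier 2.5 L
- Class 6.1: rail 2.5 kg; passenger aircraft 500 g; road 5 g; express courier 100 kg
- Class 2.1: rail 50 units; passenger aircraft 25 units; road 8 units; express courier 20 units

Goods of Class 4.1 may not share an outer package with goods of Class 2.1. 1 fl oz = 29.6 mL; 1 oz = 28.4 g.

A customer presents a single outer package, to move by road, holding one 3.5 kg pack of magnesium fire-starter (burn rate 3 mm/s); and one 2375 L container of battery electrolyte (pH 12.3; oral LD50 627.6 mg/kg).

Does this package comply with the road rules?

Yes

Magnesium fire-starter: burn rate 3 mm/s > 2 mm/s → Class 4.1 (Flammable Solid).
pH 12.3 meets the Class 8 criterion (Corrosive), so the battery electrolyte is Class 8.
Class 8 quantity: 2375 L.
2375 L is within the road limit of 2500 L for Class 8.
Class 4.1 quantity: 3.5 kg.
3.5 kg is within the road limit of 5 kg for Class 4.1.
The segregation rule (Class 4.1 with Class 2.1) does not apply to Class 8 with Class 4.1.
Every hazard class is within its road limit and no segregation rule is violated.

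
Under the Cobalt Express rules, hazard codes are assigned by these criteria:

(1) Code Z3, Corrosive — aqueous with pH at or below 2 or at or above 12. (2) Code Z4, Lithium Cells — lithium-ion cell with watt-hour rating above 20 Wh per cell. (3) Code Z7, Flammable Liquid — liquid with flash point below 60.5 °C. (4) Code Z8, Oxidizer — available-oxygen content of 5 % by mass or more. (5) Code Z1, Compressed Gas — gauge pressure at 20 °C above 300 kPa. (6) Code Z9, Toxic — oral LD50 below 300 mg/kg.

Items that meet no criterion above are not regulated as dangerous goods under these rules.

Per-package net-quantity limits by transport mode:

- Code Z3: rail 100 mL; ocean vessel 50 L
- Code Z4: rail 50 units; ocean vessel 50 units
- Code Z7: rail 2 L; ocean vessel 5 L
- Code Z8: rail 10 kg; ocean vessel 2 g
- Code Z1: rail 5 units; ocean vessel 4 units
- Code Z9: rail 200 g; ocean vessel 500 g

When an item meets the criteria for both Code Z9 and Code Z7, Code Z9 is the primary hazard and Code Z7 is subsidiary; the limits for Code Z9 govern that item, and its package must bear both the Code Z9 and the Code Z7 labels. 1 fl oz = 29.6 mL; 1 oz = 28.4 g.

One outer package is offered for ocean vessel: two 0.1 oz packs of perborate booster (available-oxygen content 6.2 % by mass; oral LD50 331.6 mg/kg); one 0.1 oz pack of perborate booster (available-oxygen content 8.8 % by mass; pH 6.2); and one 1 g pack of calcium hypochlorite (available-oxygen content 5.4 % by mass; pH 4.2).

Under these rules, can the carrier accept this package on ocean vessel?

No

Available-oxygen content 6.2 % by mass meets the Code Z8 criterion (Oxidizer), so the perborate booster is Code Z8.
Perborate booster: available-oxygen content 8.8 % by mass ≥ 5 % by mass → Code Z8 (Oxidizer).
Available-oxygen content 5.4 % by mass meets the Code Z8 criterion (Oxidizer), so the calcium hypochlorite is Code Z8.
Code Z8 net quantity: (two 0.1 oz packs = 5.68 g) + (one 0.1 oz pack = 2.84 g) + 1 g = 9.52 g.
9.52 g exceeds the ocean vessel limit of 2 g for Code Z8.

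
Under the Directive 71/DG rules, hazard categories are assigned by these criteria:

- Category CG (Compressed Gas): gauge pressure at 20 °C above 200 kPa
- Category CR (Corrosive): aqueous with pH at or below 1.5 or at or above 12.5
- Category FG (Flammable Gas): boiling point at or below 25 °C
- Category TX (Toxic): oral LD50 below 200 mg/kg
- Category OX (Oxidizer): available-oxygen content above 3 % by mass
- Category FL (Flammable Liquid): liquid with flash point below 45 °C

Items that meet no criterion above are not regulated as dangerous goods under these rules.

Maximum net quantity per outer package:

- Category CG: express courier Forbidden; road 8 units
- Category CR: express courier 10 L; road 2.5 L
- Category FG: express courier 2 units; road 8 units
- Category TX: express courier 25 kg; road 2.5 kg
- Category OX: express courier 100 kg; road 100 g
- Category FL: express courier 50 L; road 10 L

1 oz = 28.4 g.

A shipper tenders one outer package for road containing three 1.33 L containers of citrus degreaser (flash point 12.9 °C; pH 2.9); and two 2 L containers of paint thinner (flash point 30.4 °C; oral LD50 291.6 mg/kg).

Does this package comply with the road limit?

Yes

Citrus degreaser: flash point 12.9 °C < 45 °C → Category FL (Flammable Liquid).
Paint thinner: flash point 30.4 °C < 45 °C → Category FL (Flammable Liquid).
Category FL net quantity: (three 1.33 L containers = 3.99 L) + (two 2 L containers = 4 L) = 7.99 L.
That is within the Category FL road limit of 10 L.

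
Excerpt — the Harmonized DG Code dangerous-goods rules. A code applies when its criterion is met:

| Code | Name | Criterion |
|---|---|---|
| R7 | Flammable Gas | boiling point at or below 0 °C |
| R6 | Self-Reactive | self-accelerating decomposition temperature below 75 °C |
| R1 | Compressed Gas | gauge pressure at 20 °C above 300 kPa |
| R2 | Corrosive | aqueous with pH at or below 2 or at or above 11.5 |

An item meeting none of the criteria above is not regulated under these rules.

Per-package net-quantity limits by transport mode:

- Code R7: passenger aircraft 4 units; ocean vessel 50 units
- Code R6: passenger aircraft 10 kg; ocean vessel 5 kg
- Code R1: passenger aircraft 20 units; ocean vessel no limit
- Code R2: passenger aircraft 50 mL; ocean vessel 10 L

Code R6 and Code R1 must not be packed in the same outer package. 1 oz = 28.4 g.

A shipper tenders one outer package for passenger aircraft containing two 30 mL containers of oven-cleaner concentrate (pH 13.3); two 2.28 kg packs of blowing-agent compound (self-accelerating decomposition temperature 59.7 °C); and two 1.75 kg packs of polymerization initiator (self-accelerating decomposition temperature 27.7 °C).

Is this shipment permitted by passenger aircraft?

No

The oven-cleaner concentrate has pH 13.3, which is ≥ 11.5, so it is Code R2 (Corrosive).
Self-accelerating decomposition temperature 59.7 °C meets the Code R6 criterion (Self-Reactive), so the blowing-agent compound is Code R6.
With self-accelerating decomposition temperature 27.7 °C (< 75 °C), the polymerization initiator falls in Code R6.
Code R6 net quantity: (two 2.28 kg packs = 4.56 kg) + (two 1.75 kg packs = 3.5 kg) = 8.06 kg.
8.06 kg is within the passenger aircraft limit of 10 kg for Code R6.
Code R2 quantity: two 30 mL containers = 60 mL.
That exceeds the Code R2 passenger aircraft limit of 50 mL.
The segregation rule (Code R6 with Code R1) does not apply to Code R6 with Code R2.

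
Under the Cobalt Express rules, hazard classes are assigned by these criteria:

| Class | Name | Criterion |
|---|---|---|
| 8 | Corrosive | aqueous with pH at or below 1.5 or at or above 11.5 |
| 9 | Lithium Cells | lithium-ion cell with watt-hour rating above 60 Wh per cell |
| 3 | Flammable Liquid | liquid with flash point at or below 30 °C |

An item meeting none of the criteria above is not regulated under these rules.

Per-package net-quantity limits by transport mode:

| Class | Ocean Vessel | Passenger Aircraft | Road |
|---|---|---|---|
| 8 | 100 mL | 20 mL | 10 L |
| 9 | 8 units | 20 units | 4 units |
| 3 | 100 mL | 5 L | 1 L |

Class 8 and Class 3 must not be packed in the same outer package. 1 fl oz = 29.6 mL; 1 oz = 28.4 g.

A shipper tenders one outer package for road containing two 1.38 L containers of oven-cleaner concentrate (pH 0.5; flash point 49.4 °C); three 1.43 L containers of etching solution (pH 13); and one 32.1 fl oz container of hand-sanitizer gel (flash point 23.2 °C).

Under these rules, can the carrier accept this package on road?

No

The oven-cleaner concentrate has pH 0.5, which is ≤ 1.5, so it is Class 8 (Corrosive).
pH 13 meets the Class 8 criterion (Corrosive), so the etching solution is Class 8.
The hand-sanitizer gel has flash point 23.2 °C, which is ≤ 30 °C, so it is Class 3 (Flammable Liquid).
Total Class 8: (two 1.38 L containers = 2.76 L) + (three 1.43 L containers = 4.29 L) = 7.05 L.
That is within the Class 8 road limit of 10 L.
Class 3 quantity: one 32.1 fl oz container = 950.16 mL.
That is within the Class 3 road limit of 1 L.
Class 8 and Class 3 may not share an outer package.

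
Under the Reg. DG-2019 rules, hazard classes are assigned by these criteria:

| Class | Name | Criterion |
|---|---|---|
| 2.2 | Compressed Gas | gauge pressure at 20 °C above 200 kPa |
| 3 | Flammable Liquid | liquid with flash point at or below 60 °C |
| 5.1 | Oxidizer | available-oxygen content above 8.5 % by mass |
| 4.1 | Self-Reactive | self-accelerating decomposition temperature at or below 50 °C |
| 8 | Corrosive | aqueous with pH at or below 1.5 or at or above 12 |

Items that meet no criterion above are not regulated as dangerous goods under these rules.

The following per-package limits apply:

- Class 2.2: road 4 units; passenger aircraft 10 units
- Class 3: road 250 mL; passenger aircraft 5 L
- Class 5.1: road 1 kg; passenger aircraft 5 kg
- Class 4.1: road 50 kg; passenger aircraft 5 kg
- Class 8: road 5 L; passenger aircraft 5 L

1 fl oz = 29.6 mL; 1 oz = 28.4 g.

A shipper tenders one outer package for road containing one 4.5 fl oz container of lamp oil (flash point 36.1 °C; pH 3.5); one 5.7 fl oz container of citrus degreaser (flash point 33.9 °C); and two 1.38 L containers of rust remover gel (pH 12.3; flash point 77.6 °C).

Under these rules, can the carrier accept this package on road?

The lamp oil has flash point 36.1 °C, which is ≤ 60 °C, so it is Class 3 (Flammable Liquid).
The citrus degreaser has flash point 33.9 °C, which is ≤ 60 °C, so it is Class 3 (Flammable Liquid).
With pH 12.3 (≥ 12), the rust remover gel falls in Class 8.
Class 8 quantity: two 1.38 L containers = 2.76 L.
2.76 L ≤ 5 L (road limit, Class 8) — within limit.
Total Class 3: (one 4.5 fl oz container = 133.2 mL) + (one 5.7 fl oz container = 168.72 mL) = 301.92 mL.
That exceeds the Class 3 road limit of 250 mL.

No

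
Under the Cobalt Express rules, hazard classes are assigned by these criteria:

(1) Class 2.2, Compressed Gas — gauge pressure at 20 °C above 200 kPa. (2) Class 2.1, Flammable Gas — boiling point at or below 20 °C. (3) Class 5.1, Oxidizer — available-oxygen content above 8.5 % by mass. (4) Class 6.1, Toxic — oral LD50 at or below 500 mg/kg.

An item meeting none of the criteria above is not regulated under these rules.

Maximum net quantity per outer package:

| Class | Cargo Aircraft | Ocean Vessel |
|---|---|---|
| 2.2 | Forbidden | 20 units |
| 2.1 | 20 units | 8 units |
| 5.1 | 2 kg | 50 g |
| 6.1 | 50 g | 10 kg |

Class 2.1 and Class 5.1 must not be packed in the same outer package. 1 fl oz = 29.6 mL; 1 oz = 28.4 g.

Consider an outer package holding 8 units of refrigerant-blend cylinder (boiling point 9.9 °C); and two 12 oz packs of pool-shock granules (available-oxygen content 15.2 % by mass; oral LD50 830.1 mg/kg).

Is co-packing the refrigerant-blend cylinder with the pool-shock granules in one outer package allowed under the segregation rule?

Boiling point 9.9 °C meets the Class 2.1 criterion (Flammable Gas), so the refrigerant-blend cylinder is Class 2.1.
Available-oxygen content 15.2 % by mass meets the Class 5.1 criterion (Oxidizer), so the pool-shock granules are Class 5.1.
Class 2.1 and Class 5.1 may not share an outer package.

No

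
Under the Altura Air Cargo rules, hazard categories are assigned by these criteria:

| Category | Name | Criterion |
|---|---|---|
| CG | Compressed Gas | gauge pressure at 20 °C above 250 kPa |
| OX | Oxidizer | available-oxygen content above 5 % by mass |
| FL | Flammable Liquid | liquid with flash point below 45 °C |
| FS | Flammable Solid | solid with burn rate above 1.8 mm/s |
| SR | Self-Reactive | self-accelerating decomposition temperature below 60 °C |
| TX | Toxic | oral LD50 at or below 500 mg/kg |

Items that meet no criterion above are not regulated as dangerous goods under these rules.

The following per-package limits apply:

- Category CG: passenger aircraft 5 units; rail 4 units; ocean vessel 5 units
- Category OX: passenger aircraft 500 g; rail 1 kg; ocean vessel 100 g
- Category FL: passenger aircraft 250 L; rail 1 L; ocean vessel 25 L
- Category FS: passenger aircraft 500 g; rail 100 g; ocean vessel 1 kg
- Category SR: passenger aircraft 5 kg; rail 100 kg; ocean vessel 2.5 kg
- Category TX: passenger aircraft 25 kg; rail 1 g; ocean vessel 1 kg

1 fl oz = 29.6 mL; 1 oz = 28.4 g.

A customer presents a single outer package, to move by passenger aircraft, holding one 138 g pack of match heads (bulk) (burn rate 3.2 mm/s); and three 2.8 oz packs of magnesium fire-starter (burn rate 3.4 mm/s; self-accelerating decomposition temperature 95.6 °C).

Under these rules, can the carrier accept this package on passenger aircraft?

Burn rate 3.2 mm/s meets the Category FS criterion (Flammable Solid), so the match heads (bulk) are Category FS.
Burn rate 3.4 mm/s meets the Category FS criterion (Flammable Solid), so the magnesium fire-starter is Category FS.
Total Category FS: 138 g + (three 2.8 oz packs = 238.56 g) = 376.56 g.
376.56 g is within the passenger aircraft limit of 500 g for Category FS.

Yes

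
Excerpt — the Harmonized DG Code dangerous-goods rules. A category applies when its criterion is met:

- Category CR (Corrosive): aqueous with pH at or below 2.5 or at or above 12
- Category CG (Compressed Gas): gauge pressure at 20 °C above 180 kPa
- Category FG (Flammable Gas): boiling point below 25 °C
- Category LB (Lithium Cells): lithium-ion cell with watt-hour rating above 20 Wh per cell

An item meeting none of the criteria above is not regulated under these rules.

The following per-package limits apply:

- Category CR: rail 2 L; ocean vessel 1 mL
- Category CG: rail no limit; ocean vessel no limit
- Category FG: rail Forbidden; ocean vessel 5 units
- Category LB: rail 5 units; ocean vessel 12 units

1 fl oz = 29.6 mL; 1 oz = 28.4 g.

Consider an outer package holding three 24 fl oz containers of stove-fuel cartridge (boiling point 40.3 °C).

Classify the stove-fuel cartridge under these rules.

Not regulated

boiling point 40.3 °C is not below 25 °C, so Category FG does not apply.
No criterion is met, so the item is not regulated.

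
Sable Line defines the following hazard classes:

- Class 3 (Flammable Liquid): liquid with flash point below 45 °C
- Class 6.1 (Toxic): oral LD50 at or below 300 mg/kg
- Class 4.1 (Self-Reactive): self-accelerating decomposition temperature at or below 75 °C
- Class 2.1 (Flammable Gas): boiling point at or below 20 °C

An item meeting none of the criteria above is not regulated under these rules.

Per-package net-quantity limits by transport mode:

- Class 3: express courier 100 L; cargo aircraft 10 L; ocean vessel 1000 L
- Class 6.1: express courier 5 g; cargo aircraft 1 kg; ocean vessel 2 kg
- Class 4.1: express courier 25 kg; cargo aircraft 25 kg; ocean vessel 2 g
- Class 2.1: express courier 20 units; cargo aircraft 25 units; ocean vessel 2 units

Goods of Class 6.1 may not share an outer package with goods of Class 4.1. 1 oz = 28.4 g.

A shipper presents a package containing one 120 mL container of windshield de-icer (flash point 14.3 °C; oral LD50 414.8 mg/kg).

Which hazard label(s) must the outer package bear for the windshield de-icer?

Class 3

Windshield de-icer: flash point 14.3 °C < 45 °C → Class 3 (Flammable Liquid).
Only the Class 3 label is required.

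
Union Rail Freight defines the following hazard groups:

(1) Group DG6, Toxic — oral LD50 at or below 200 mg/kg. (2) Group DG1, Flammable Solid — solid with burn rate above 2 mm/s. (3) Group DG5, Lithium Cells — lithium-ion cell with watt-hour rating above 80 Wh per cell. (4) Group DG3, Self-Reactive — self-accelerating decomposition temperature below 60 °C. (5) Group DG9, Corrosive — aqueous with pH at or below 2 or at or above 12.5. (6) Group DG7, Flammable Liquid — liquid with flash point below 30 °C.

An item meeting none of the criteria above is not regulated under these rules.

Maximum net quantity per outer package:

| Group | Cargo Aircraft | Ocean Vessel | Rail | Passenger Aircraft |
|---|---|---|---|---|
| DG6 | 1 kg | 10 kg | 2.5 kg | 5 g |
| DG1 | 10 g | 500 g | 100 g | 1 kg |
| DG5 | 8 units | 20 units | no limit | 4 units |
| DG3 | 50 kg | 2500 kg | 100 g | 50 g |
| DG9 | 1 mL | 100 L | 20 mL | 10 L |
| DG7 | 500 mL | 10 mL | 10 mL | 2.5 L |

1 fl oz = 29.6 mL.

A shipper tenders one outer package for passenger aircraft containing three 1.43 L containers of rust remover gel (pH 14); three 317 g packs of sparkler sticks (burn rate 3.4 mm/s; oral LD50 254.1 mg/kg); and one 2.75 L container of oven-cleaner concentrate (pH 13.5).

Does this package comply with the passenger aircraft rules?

Yes

Rust remover gel: pH 14 ≥ 12.5 → Group DG9 (Corrosive).
With burn rate 3.4 mm/s (> 2 mm/s), the sparkler sticks fall in Group DG1.
Oven-cleaner concentrate: pH 13.5 ≥ 12.5 → Group DG9 (Corrosive).
Group DG9 net quantity: (three 1.43 L containers = 4.29 L) + 2.75 L = 7.04 L.
7.04 L ≤ 10 L (passenger aircraft limit, Group DG9) — within limit.
Group DG1 quantity: three 317 g packs = 951 g.
951 g ≤ 1 kg (passenger aircraft limit, Group DG1) — within limit.
Every hazard group is within its passenger aircraft limit and no segregation rule is violated.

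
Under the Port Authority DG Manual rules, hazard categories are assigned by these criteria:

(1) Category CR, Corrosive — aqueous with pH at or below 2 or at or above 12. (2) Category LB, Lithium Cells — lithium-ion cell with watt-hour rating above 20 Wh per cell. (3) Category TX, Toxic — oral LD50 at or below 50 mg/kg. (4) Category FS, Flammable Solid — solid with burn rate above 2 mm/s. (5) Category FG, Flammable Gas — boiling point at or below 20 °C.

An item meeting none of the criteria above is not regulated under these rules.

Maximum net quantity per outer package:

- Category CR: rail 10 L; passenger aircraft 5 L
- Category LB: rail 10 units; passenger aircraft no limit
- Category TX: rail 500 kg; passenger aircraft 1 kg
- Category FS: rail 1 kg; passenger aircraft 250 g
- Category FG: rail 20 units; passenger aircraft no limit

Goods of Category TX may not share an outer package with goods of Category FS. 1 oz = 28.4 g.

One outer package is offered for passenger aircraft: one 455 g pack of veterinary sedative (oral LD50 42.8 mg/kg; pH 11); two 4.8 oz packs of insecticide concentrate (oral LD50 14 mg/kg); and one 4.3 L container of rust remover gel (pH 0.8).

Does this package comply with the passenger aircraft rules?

Yes

The veterinary sedative has oral LD50 42.8 mg/kg, which is ≤ 50 mg/kg, so it is Category TX (Toxic).
Oral LD50 14 mg/kg meets the Category TX criterion (Toxic), so the insecticide concentrate is Category TX.
pH 0.8 meets the Category CR criterion (Corrosive), so the rust remover gel is Category CR.
Category TX net quantity: 455 g + (two 4.8 oz packs = 272.64 g) = 727.64 g.
727.64 g is within the passenger aircraft limit of 1 kg for Category TX.
Category CR quantity: 4.3 L.
That is within the Category CR passenger aircraft limit of 5 L.
The segregation rule (Category TX with Category FS) does not apply to Category TX with Category CR.
Every hazard category is within its passenger aircraft limit and no segregation rule is violated.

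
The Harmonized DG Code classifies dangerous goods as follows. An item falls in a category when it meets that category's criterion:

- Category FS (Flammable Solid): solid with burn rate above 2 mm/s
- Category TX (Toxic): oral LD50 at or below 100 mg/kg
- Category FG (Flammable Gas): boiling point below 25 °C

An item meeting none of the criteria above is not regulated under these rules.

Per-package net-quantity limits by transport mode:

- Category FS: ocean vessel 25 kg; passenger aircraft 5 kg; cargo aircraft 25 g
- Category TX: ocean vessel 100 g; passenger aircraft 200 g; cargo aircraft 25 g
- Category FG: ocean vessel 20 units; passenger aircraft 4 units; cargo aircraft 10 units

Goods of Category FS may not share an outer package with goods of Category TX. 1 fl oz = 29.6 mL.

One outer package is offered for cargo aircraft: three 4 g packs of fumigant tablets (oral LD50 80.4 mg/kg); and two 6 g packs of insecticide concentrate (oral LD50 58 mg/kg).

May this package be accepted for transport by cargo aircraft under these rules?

With oral LD50 80.4 mg/kg (≤ 100 mg/kg), the fumigant tablets fall in Category TX.
Oral LD50 58 mg/kg meets the Category TX criterion (Toxic), so the insecticide concentrate is Category TX.
Total Category TX: (three 4 g packs = 12 g) + (two 6 g packs = 12 g) = 24 g.
That is within the Category TX cargo aircraft limit of 25 g.

Yes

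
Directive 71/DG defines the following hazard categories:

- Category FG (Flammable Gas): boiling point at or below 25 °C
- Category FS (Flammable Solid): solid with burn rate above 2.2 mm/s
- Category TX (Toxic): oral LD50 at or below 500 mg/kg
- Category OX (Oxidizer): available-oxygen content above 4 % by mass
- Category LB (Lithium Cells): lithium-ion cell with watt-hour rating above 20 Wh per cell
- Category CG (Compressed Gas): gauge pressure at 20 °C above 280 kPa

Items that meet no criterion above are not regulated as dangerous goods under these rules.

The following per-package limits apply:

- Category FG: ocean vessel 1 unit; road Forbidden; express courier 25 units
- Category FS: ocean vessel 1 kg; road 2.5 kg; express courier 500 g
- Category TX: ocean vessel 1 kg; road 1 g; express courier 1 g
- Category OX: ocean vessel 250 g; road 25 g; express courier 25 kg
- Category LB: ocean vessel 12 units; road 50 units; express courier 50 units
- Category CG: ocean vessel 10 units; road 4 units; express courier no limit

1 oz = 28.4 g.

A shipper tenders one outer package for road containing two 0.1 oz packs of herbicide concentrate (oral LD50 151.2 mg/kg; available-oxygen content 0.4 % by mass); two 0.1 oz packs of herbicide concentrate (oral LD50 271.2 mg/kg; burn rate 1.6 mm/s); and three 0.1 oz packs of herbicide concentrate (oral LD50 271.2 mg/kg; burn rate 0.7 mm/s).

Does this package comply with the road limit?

Oral LD50 151.2 mg/kg meets the Category TX criterion (Toxic), so the herbicide concentrate is Category TX.
The herbicide concentrate has oral LD50 271.2 mg/kg, which is ≤ 500 mg/kg, so it is Category TX (Toxic).
Herbicide concentrate: oral LD50 271.2 mg/kg ≤ 500 mg/kg → Category TX (Toxic).
Category TX net quantity: (two 0.1 oz packs = 5.68 g) + (two 0.1 oz packs = 5.68 g) + (three 0.1 oz packs = 8.52 g) = 19.88 g.
19.88 g > 1 g (road limit, Category TX) — over the limit.

No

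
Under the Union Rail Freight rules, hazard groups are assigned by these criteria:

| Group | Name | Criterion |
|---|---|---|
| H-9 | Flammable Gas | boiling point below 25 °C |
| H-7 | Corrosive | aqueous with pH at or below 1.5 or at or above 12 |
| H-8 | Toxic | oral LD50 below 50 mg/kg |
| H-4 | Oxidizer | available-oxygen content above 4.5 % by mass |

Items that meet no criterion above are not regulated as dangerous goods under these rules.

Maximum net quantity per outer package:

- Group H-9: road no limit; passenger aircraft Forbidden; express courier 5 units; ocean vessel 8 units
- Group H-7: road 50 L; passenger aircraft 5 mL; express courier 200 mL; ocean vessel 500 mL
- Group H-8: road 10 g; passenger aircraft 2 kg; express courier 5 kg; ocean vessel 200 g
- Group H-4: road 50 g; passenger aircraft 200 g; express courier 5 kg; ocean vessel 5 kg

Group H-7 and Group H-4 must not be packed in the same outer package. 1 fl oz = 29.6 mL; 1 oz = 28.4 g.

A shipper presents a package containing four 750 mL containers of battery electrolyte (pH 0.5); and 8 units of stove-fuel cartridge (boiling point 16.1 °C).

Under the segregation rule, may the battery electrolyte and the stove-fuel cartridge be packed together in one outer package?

Battery electrolyte: pH 0.5 ≤ 1.5 → Group H-7 (Corrosive).
The stove-fuel cartridge has boiling point 16.1 °C, which is < 25 °C, so it is Group H-9 (Flammable Gas).
No segregation rule bars Group H-7 with Group H-9.

Yes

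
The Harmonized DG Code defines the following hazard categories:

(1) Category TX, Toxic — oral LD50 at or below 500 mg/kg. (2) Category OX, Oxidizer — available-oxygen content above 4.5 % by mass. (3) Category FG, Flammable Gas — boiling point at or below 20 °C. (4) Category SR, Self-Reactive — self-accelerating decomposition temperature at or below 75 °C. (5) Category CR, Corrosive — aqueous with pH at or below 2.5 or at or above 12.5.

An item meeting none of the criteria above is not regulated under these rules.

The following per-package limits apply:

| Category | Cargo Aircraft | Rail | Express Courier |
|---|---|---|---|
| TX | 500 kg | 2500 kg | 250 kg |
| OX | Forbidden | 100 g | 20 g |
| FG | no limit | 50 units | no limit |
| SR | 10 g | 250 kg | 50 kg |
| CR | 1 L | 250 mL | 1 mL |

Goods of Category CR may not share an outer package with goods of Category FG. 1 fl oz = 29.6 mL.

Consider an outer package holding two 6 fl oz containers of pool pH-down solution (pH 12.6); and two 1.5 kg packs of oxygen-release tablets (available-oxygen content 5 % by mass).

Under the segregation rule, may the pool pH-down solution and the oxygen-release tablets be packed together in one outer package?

pH 12.6 meets the Category CR criterion (Corrosive), so the pool pH-down solution is Category CR.
The oxygen-release tablets have available-oxygen content 5 % by mass, which is > 4.5 % by mass, so they are Category OX (Oxidizer).
No segregation rule bars Category CR with Category OX.

Yes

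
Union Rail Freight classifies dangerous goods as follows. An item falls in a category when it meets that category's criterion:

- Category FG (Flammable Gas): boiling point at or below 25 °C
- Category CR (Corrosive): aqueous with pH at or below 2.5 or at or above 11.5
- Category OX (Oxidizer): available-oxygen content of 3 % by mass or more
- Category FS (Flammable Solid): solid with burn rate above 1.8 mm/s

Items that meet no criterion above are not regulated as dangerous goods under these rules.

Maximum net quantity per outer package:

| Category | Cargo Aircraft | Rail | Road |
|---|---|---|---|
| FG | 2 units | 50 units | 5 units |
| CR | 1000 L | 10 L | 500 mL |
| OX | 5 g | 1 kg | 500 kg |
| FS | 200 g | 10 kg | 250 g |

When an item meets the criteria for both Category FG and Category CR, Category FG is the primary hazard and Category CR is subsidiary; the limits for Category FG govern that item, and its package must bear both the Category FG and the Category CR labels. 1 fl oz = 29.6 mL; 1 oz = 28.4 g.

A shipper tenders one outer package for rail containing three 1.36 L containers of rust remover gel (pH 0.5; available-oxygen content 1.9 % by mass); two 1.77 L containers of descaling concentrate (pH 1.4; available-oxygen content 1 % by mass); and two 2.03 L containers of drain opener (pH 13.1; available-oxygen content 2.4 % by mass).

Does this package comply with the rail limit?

No

pH 0.5 meets the Category CR criterion (Corrosive), so the rust remover gel is Category CR.
pH 1.4 meets the Category CR criterion (Corrosive), so the descaling concentrate is Category CR.
With pH 13.1 (≥ 11.5), the drain opener falls in Category CR.
Category CR net quantity: (three 1.36 L containers = 4.08 L) + (two 1.77 L containers = 3.54 L) + (two 2.03 L containers = 4.06 L) = 11.68 L.
That exceeds the Category CR rail limit of 10 L.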